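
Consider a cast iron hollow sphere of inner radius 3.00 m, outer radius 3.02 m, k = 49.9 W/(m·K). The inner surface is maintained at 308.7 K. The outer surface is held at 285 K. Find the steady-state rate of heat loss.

Q = 4πk·ΔT/(1/r₁ − 1/r₂) = 4π × 49.9 × 23.7 / (1/3.00 − 1/3.02) = 6.73×10^6 W

Q = 6.73×10^6 W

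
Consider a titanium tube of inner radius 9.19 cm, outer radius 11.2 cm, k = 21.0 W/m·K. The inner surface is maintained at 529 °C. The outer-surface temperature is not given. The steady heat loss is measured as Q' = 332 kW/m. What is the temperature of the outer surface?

T_out = 31.3 °C

Sum the resistances:
  R'_titanium = ln(0.112/0.0919)/(2πk) = 0.1978/(2π·21.0) = 0.001499 m·K/W
ΣR = 0.001499 m·K/W
ΔT = Q'·ΣR = 3.32×10^5 × 0.001499 = 497.7 K
Heat flows outward, so T_out = T_in − ΔT = 529 − 497.7 = 31.3 °C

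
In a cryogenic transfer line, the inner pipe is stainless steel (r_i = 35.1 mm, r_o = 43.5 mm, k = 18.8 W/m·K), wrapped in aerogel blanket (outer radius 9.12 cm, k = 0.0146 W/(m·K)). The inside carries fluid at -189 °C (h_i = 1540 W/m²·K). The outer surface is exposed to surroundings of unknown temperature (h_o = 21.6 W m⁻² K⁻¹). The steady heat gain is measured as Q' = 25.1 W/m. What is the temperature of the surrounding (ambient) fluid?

Series resistances:
  R'_conv,in = 1/(2πr h) = 1/(2π·0.0351·1540) = 0.002944 m·K/W
  R'_stainless steel = ln(0.0435/0.0351)/(2πk) = 0.2146/(2π·18.8) = 0.001816 m·K/W
  R'_aerogel blanket = ln(0.0912/0.0435)/(2πk) = 0.7403/(2π·0.0146) = 8.070 m·K/W
  R'_conv,out = 1/(2πr h) = 1/(2π·0.0912·21.6) = 0.08079 m·K/W
ΣR = 8.156 m·K/W
ΔT = Q'·ΣR = 25.1 × 8.156 = 204.7 K
Heat flows inward, so T_out = T_in + ΔT = -189 + 204.7 = 15.7 °C

T_out = 15.7 °C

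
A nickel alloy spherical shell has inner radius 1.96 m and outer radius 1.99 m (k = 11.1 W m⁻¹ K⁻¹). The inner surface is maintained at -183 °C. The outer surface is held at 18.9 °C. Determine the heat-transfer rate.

Q = 4πk·ΔT/(1/r₁ − 1/r₂) = 4π × 11.1 × 201.9 / (1/1.96 − 1/1.99) = 3.66×10^6 W

Q = 3660 kW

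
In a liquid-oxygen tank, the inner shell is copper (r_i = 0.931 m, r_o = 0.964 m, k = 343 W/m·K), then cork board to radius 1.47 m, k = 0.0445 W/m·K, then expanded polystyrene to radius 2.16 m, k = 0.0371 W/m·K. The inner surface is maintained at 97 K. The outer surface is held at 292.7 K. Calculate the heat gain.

Q = 177 W

Treat each layer as a resistance in series:
  R_copper = (1/0.931 − 1/0.964)/(4πk) = 0.03677/(4π·343) = 8.531×10^-6 K/W
  R_cork board = (1/0.964 − 1/1.47)/(4πk) = 0.3571/(4π·0.0445) = 0.6385 K/W
  R_expanded polystyrene = (1/1.47 − 1/2.16)/(4πk) = 0.2173/(4π·0.0371) = 0.4661 K/W
ΣR = 8.531×10^-6 + 0.6385 + 0.4661 = 1.105 K/W
Q = ΔT/ΣR = (97 K − 292.7 K)/1.105 = -177 W
(Negative Q ⇒ heat flows inward; heat gain = 177 W.)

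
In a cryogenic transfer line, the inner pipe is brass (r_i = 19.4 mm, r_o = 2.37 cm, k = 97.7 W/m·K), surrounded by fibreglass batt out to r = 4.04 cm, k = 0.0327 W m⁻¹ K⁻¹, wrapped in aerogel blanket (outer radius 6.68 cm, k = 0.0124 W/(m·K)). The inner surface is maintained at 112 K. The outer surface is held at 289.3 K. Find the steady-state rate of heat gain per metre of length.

Q' = 19.6 W/m

Treat each layer as a resistance in series:
  R'_brass = ln(0.0237/0.0194)/(2πk) = 0.2002/(2π·97.7) = 3.261×10^-4 m·K/W
  R'_fibreglass batt = ln(0.0404/0.0237)/(2πk) = 0.5334/(2π·0.0327) = 2.596 m·K/W
  R'_aerogel blanket = ln(0.0668/0.0404)/(2πk) = 0.5029/(2π·0.0124) = 6.454 m·K/W
ΣR = 3.261×10^-4 + 2.596 + 6.454 = 9.050 m·K/W
Q' = ΔT/ΣR = (112 K − 289.3 K)/9.050 = -19.6 W/m
(Negative Q' ⇒ heat flows inward; heat gain = 19.6 W/m.)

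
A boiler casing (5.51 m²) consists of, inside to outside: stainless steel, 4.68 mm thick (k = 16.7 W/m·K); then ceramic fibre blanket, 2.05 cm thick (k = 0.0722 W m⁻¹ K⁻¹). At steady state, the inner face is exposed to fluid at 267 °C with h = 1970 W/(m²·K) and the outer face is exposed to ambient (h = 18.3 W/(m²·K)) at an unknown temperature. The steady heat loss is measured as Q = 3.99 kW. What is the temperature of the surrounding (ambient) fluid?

T_out = 21.3 °C

Series resistances:
  R_conv,in = 1/(hA) = 1/(1970·5.51) = 9.213×10^-5 K/W
  R_stainless steel = L/(kA) = 0.00468/(16.7·5.51) = 5.086×10^-5 K/W
  R_ceramic fibre blanket = L/(kA) = 0.0205/(0.0722·5.51) = 0.05153 K/W
  R_conv,out = 1/(hA) = 1/(18.3·5.51) = 0.009917 K/W
ΣR = 0.06159 K/W
ΔT = Q·ΣR = 3990 × 0.06159 = 245.7 K
Heat flows outward, so T_out = T_in − ΔT = 267 − 245.7 = 21.3 °C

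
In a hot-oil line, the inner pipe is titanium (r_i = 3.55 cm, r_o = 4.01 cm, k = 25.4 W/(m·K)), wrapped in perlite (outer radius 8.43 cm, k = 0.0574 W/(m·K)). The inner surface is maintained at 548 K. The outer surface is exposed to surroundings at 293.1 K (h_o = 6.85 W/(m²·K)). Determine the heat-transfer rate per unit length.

Series thermal resistances, inner to outer:
  R'_titanium = ln(0.0401/0.0355)/(2πk) = 0.1218/(2π·25.4) = 7.635×10^-4 m·K/W
  R'_perlite = ln(0.0843/0.0401)/(2πk) = 0.7430/(2π·0.0574) = 2.060 m·K/W
  R'_conv,out = 1/(2πr h) = 1/(2π·0.0843·6.85) = 0.2756 m·K/W
ΣR = 7.635×10^-4 + 2.060 + 0.2756 = 2.336 m·K/W
Q' = ΔT/ΣR = (548 K − 293.1 K)/2.336 = 109 W/m

Q' = 109 W/m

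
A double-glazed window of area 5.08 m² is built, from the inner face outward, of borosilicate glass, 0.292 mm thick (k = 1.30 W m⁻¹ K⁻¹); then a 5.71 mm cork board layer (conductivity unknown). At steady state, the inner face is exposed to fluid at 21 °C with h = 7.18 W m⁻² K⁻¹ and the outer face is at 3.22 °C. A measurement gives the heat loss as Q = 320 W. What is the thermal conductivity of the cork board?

k = 0.0400 W/m·K

ΣR = ΔT/Q = |21 − 3.22|/320 = 0.05556 K/W
Known resistances:
  R_conv,in = 1/(hA) = 1/(7.18·5.08) = 0.02742 K/W
  R_borosilicate glass = L/(kA) = 2.92×10^-4/(1.30·5.08) = 4.422×10^-5 K/W
R_cork board = ΣR − ΣR_known = 0.05556 − 0.02746 = 0.02810 K/W
L/(kA) = 0.02810 ⇒ k = 0.00571/(0.02810·5.08) = 0.0400 W/m·K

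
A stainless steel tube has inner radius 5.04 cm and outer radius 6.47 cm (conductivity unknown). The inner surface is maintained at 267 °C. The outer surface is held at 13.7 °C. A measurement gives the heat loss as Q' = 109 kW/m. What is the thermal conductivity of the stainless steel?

k = 17.1 W/m·K

ΣR = ΔT/Q' = |267 − 13.7|/1.09×10^5 = 0.002324 m·K/W
ln(r₂/r₁)/(2πk) = 0.002324 ⇒ k = 0.2498/(2π·0.002324) = 17.1 W/m·K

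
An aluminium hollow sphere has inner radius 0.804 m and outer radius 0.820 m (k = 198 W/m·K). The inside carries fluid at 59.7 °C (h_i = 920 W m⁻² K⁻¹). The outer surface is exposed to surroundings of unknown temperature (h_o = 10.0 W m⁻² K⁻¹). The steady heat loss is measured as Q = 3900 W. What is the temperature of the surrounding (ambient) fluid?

T_out = 13.0 °C

Series resistances:
  R_conv,in = 1/(4πr²h) = 1/(4π·0.804²·920) = 1.338×10^-4 K/W
  R_aluminium = (1/0.804 − 1/0.820)/(4πk) = 0.02427/(4π·198) = 9.754×10^-6 K/W
  R_conv,out = 1/(4πr²h) = 1/(4π·0.820²·10.0) = 0.01183 K/W
ΣR = 0.01198 K/W
ΔT = Q·ΣR = 3900 × 0.01198 = 46.72 K
Heat flows outward, so T_out = T_in − ΔT = 59.7 − 46.72 = 13.0 °C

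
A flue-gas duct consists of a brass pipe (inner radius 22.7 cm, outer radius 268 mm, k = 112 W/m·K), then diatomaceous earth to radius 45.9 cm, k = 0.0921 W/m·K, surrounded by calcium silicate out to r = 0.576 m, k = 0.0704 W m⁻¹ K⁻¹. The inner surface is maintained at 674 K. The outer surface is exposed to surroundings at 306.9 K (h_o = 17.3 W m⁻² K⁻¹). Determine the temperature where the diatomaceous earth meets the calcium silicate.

T = 440 K

Series thermal resistances, inner to outer:
  R'_brass = ln(0.268/0.227)/(2πk) = 0.1660/(2π·112) = 2.359×10^-4 m·K/W
  R'_diatomaceous earth = ln(0.459/0.268)/(2πk) = 0.5381/(2π·0.0921) = 0.9298 m·K/W
  R'_calcium silicate = ln(0.576/0.459)/(2πk) = 0.2271/(2π·0.0704) = 0.5133 m·K/W
  R'_conv,out = 1/(2πr h) = 1/(2π·0.576·17.3) = 0.01597 m·K/W
ΣR = 2.359×10^-4 + 0.9298 + 0.5133 + 0.01597 = 1.459 m·K/W
Q' = ΔT/ΣR = (674 K − 306.9 K)/1.459 = 251.6 W/m
From the inner boundary to the diatomaceous earth/calcium silicate interface, ΣR_partial = 0.9300 m·K/W.
T_interface = T_in − Q'·ΣR_partial = 674 K − (251.6)(0.9300) = 440 K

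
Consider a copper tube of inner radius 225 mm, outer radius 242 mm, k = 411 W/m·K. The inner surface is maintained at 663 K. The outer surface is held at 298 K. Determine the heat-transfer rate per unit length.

Q' = 12900 kW/m

Q' = 2πk·ΔT/ln(r₂/r₁) = 2π × 411 × 365 / ln(0.242/0.225) = 1.29×10^7 W/m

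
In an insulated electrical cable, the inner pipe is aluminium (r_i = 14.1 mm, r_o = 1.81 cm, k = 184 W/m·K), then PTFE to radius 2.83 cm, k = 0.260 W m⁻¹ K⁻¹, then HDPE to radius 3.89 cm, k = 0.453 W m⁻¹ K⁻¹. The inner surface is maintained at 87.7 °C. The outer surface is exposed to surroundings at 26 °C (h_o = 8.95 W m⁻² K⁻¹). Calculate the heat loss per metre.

Resistance network (inner→outer):
  R'_aluminium = ln(0.0181/0.0141)/(2πk) = 0.2497/(2π·184) = 2.160×10^-4 m·K/W
  R'_PTFE = ln(0.0283/0.0181)/(2πk) = 0.4469/(2π·0.260) = 0.2736 m·K/W
  R'_HDPE = ln(0.0389/0.0283)/(2πk) = 0.3181/(2π·0.453) = 0.1118 m·K/W
  R'_conv,out = 1/(2πr h) = 1/(2π·0.0389·8.95) = 0.4571 m·K/W
ΣR = 2.160×10^-4 + 0.2736 + 0.1118 + 0.4571 = 0.8427 m·K/W
Q' = ΔT/ΣR = (87.7 °C − 26 °C)/0.8427 = 73.2 W/m

Q' = 73.2 W/m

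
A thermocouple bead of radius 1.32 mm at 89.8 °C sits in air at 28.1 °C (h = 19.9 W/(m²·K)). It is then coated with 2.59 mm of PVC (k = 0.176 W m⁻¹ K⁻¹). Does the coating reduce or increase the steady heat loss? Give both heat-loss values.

increases: 0.0269 → 0.126 W

Critical radius for a sphere: r_cr = 2k/h = 0.0177 m = 1.77 cm.
Outer radius after coating: r₂ = 0.00132 + 0.00259 = 0.00391 m.
Since r₁ < r_cr and r₂ ≤ r_cr, the coating moves toward the maximum at r_cr — heat loss rises.
Bare: R = 1/(4πr₁²h) = 2295 K/W; Q = 61.7/2295 = 0.0269 W.
Coated: R = R_cond + R_conv = 488.5 K/W; Q = 61.7/488.5 = 0.126 W.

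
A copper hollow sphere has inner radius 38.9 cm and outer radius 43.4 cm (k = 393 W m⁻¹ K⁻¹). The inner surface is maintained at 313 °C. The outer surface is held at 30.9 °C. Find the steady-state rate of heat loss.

Q = 5230 kW

Q = 4πk·ΔT/(1/r₁ − 1/r₂) = 4π × 393 × 282.1 / (1/0.389 − 1/0.434) = 5.23×10^6 W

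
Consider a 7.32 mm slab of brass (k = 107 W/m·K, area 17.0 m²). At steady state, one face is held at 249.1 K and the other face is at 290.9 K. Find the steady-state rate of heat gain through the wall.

Q = kA·ΔT/L = 107 × 17.0 × |249.1 K − 290.9 K| / 0.00732 = 1.04×10^7 W

Q = 10400 kW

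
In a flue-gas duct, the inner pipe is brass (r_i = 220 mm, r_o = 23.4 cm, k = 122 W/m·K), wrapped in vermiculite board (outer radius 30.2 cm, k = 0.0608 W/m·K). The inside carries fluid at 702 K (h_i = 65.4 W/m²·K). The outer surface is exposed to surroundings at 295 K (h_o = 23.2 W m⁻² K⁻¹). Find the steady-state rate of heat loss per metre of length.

Resistance network (inner→outer):
  R'_conv,in = 1/(2πr h) = 1/(2π·0.220·65.4) = 0.01106 m·K/W
  R'_brass = ln(0.234/0.220)/(2πk) = 0.06169/(2π·122) = 8.048×10^-5 m·K/W
  R'_vermiculite board = ln(0.302/0.234)/(2πk) = 0.2551/(2π·0.0608) = 0.6678 m·K/W
  R'_conv,out = 1/(2πr h) = 1/(2π·0.302·23.2) = 0.02272 m·K/W
ΣR = 0.01106 + 8.048×10^-5 + 0.6678 + 0.02272 = 0.7017 m·K/W
Q' = ΔT/ΣR = (702 K − 295 K)/0.7017 = 580 W/m

Q' = 580 W/m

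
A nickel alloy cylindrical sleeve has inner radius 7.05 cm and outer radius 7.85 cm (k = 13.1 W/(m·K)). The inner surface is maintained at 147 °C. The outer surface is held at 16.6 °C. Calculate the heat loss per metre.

Q' = 99.9 kW/m

Q' = 2πk·ΔT/ln(r₂/r₁) = 2π × 13.1 × 130.4 / ln(0.0785/0.0705) = 99900 W/m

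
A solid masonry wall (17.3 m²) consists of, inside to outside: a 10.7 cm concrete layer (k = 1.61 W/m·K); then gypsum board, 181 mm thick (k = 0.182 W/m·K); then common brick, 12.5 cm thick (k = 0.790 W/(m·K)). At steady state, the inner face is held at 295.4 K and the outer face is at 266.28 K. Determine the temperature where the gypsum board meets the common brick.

Series thermal resistances, inner to outer:
  R_concrete = L/(kA) = 0.107/(1.61·17.3) = 0.003842 K/W
  R_gypsum board = L/(kA) = 0.181/(0.182·17.3) = 0.05749 K/W
  R_common brick = L/(kA) = 0.125/(0.790·17.3) = 0.009146 K/W
ΣR = 0.003842 + 0.05749 + 0.009146 = 0.07048 K/W
Q = ΔT/ΣR = (295.4 K − 266.28 K)/0.07048 = 413.2 W
From the inner boundary to the gypsum board/common brick interface, ΣR_partial = 0.06133 K/W.
T_interface = T_in − Q·ΣR_partial = 295.4 K − (413.2)(0.06133) = 270.06 K

T = 270.06 K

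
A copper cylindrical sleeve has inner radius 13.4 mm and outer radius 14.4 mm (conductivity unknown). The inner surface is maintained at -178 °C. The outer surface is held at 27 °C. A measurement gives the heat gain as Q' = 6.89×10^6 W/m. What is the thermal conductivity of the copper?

ΣR = ΔT/Q' = |-178 − 27|/6.89×10^6 = 2.975×10^-5 m·K/W
ln(r₂/r₁)/(2πk) = 2.975×10^-5 ⇒ k = 0.07197/(2π·2.975×10^-5) = 385 W/m·K

k = 385 W/m·K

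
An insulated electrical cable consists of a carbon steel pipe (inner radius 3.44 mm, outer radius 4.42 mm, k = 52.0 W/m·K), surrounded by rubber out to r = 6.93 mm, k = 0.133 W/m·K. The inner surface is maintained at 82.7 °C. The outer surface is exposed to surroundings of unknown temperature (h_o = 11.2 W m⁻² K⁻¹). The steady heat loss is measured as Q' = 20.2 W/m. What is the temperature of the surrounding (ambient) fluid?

Sum the resistances:
  R'_carbon steel = ln(0.00442/0.00344)/(2πk) = 0.2507/(2π·52.0) = 7.672×10^-4 m·K/W
  R'_rubber = ln(0.00693/0.00442)/(2πk) = 0.4497/(2π·0.133) = 0.5382 m·K/W
  R'_conv,out = 1/(2πr h) = 1/(2π·0.00693·11.2) = 2.051 m·K/W
ΣR = 2.589 m·K/W
ΔT = Q'·ΣR = 20.2 × 2.589 = 52.30 K
Heat flows outward, so T_out = T_in − ΔT = 82.7 − 52.30 = 30.4 °C

T_out = 30.4 °C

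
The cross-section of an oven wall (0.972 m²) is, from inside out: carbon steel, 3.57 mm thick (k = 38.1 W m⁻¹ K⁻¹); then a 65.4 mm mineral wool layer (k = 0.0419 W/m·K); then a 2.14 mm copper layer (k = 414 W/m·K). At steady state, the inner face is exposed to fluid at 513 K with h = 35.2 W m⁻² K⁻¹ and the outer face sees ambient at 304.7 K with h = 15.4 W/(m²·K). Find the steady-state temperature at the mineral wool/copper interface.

Resistance network (inner→outer):
  R_conv,in = 1/(hA) = 1/(35.2·0.972) = 0.02923 K/W
  R_carbon steel = L/(kA) = 0.00357/(38.1·0.972) = 9.640×10^-5 K/W
  R_mineral wool = L/(kA) = 0.0654/(0.0419·0.972) = 1.606 K/W
  R_copper = L/(kA) = 0.00214/(414·0.972) = 5.318×10^-6 K/W
  R_conv,out = 1/(hA) = 1/(15.4·0.972) = 0.06681 K/W
ΣR = 0.02923 + 9.640×10^-5 + 1.606 + 5.318×10^-6 + 0.06681 = 1.702 K/W
Q = ΔT/ΣR = (513 K − 304.7 K)/1.702 = 122.4 W
From the inner boundary to the mineral wool/copper interface, ΣR_partial = 1.635 K/W.
T_interface = T_in − Q·ΣR_partial = 513 K − (122.4)(1.635) = 312.9 K

T = 312.9 K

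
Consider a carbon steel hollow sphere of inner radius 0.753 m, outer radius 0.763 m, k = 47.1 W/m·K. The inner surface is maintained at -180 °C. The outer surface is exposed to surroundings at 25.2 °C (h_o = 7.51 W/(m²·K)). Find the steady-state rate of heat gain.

Treat each layer as a resistance in series:
  R_carbon steel = (1/0.753 − 1/0.763)/(4πk) = 0.01741/(4π·47.1) = 2.941×10^-5 K/W
  R_conv,out = 1/(4πr²h) = 1/(4π·0.763²·7.51) = 0.01820 K/W
ΣR = 2.941×10^-5 + 0.01820 = 0.01823 K/W
Q = ΔT/ΣR = (-180 °C − 25.2 °C)/0.01823 = -11300 W
(Negative Q ⇒ heat flows inward; heat gain = 11300 W.)

Q = 11300 W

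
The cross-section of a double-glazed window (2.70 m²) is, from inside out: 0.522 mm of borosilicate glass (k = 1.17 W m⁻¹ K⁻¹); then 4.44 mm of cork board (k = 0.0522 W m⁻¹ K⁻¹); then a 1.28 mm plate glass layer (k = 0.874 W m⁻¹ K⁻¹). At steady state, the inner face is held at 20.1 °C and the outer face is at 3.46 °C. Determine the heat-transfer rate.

Q = 517 W

Series thermal resistances, inner to outer:
  R_borosilicate glass = L/(kA) = 5.22×10^-4/(1.17·2.70) = 1.652×10^-4 K/W
  R_cork board = L/(kA) = 0.00444/(0.0522·2.70) = 0.03150 K/W
  R_plate glass = L/(kA) = 0.00128/(0.874·2.70) = 5.424×10^-4 K/W
ΣR = 1.652×10^-4 + 0.03150 + 5.424×10^-4 = 0.03221 K/W
Q = ΔT/ΣR = (20.1 °C − 3.46 °C)/0.03221 = 517 W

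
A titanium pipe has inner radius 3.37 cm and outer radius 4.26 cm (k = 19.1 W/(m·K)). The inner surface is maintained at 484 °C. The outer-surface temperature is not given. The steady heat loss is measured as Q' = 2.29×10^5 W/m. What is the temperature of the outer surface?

T_out = 36.8 °C

Sum the resistances:
  R'_titanium = ln(0.0426/0.0337)/(2πk) = 0.2344/(2π·19.1) = 0.001953 m·K/W
ΣR = 0.001953 m·K/W
ΔT = Q'·ΣR = 2.29×10^5 × 0.001953 = 447.2 K
Heat flows outward, so T_out = T_in − ΔT = 484 − 447.2 = 36.8 °C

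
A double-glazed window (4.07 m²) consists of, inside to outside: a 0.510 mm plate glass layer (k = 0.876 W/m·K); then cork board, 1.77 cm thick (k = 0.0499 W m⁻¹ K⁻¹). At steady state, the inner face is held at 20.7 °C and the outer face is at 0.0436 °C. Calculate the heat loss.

Series thermal resistances, inner to outer:
  R_plate glass = L/(kA) = 5.10×10^-4/(0.876·4.07) = 1.430×10^-4 K/W
  R_cork board = L/(kA) = 0.0177/(0.0499·4.07) = 0.08715 K/W
ΣR = 1.430×10^-4 + 0.08715 = 0.08729 K/W
Q = ΔT/ΣR = (20.7 °C − 0.0436 °C)/0.08729 = 237 W

Q = 237 W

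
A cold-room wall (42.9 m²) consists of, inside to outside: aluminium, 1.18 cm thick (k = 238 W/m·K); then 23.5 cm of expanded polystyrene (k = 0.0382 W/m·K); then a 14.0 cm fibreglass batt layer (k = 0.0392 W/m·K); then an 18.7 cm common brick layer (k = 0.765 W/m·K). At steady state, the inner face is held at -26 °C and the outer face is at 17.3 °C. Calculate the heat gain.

Q = 186 W

Series thermal resistances, inner to outer:
  R_aluminium = L/(kA) = 0.0118/(238·42.9) = 1.156×10^-6 K/W
  R_expanded polystyrene = L/(kA) = 0.235/(0.0382·42.9) = 0.1434 K/W
  R_fibreglass batt = L/(kA) = 0.140/(0.0392·42.9) = 0.08325 K/W
  R_common brick = L/(kA) = 0.187/(0.765·42.9) = 0.005698 K/W
ΣR = 1.156×10^-6 + 0.1434 + 0.08325 + 0.005698 = 0.2323 K/W
Q = ΔT/ΣR = (-26 °C − 17.3 °C)/0.2323 = -186 W
(Negative Q ⇒ heat flows inward; heat gain = 186 W.)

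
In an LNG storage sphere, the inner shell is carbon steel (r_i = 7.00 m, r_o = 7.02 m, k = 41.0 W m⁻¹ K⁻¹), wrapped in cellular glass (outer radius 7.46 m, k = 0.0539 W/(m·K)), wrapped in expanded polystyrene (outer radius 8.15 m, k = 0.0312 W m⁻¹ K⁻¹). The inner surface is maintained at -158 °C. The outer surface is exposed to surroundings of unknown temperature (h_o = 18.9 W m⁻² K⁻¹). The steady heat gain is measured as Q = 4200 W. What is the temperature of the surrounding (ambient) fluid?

Sum the resistances:
  R_carbon steel = (1/7.00 − 1/7.02)/(4πk) = 4.070×10^-4/(4π·41.0) = 7.900×10^-7 K/W
  R_cellular glass = (1/7.02 − 1/7.46)/(4πk) = 0.008402/(4π·0.0539) = 0.01240 K/W
  R_expanded polystyrene = (1/7.46 − 1/8.15)/(4πk) = 0.01135/(4π·0.0312) = 0.02895 K/W
  R_conv,out = 1/(4πr²h) = 1/(4π·8.15²·18.9) = 6.339×10^-5 K/W
ΣR = 0.04141 K/W
ΔT = Q·ΣR = 4200 × 0.04141 = 173.9 K
Heat flows inward, so T_out = T_in + ΔT = -158 + 173.9 = 15.9 °C

T_out = 15.9 °C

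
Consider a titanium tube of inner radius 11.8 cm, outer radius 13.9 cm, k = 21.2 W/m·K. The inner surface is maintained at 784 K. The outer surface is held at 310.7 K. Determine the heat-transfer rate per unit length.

Q' = 385 kW/m

Q' = 2πk·ΔT/ln(r₂/r₁) = 2π × 21.2 × 473.3 / ln(0.139/0.118) = 3.85×10^5 W/m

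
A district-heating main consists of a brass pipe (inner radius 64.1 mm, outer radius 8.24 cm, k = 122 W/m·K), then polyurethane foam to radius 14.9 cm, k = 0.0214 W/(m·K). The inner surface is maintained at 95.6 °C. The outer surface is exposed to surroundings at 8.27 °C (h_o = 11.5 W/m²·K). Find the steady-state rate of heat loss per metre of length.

Treat each layer as a resistance in series:
  R'_brass = ln(0.0824/0.0641)/(2πk) = 0.2511/(2π·122) = 3.276×10^-4 m·K/W
  R'_polyurethane foam = ln(0.149/0.0824)/(2πk) = 0.5924/(2π·0.0214) = 4.405 m·K/W
  R'_conv,out = 1/(2πr h) = 1/(2π·0.149·11.5) = 0.09288 m·K/W
ΣR = 3.276×10^-4 + 4.405 + 0.09288 = 4.498 m·K/W
Q' = ΔT/ΣR = (95.6 °C − 8.27 °C)/4.498 = 19.4 W/m

Q' = 19.4 W/m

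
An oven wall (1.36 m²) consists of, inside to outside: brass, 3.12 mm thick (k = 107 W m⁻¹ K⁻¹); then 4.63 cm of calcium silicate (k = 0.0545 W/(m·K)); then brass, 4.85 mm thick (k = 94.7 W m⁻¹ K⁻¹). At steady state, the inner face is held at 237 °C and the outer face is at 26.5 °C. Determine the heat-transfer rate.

Series thermal resistances, inner to outer:
  R_brass = L/(kA) = 0.00312/(107·1.36) = 2.144×10^-5 K/W
  R_calcium silicate = L/(kA) = 0.0463/(0.0545·1.36) = 0.6247 K/W
  R_brass = L/(kA) = 0.00485/(94.7·1.36) = 3.766×10^-5 K/W
ΣR = 2.144×10^-5 + 0.6247 + 3.766×10^-5 = 0.6248 K/W
Q = ΔT/ΣR = (237 °C − 26.5 °C)/0.6248 = 337 W

Q = 337 W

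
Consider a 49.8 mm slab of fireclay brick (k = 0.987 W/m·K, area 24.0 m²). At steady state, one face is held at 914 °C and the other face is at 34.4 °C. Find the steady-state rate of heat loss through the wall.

Q = kA·ΔT/L = 0.987 × 24.0 × |914 °C − 34.4 °C| / 0.0498 = 4.18×10^5 W

Q = 4.18×10^5 W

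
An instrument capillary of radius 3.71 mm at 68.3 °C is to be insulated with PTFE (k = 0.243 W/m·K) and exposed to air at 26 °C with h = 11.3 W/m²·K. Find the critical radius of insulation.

r_cr = 2.15 cm

For a cylinder, r_cr = k_ins/h = 0.243/11.3 = 0.0215 m = 2.15 cm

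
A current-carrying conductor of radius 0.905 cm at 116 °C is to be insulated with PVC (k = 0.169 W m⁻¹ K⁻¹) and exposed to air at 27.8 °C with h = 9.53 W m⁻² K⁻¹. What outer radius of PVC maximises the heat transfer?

r_cr = 1.77 cm

For a cylinder, r_cr = k_ins/h = 0.169/9.53 = 0.0177 m = 1.77 cm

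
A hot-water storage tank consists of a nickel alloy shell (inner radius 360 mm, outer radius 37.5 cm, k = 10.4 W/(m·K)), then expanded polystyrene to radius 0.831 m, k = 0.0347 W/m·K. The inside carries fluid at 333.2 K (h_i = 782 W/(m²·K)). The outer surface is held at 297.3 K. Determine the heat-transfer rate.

Series thermal resistances, inner to outer:
  R_conv,in = 1/(4πr²h) = 1/(4π·0.360²·782) = 7.852×10^-4 K/W
  R_nickel alloy = (1/0.360 − 1/0.375)/(4πk) = 0.1111/(4π·10.4) = 8.502×10^-4 K/W
  R_expanded polystyrene = (1/0.375 − 1/0.831)/(4πk) = 1.463/(4π·0.0347) = 3.356 K/W
ΣR = 7.852×10^-4 + 8.502×10^-4 + 3.356 = 3.358 K/W
Q = ΔT/ΣR = (333.2 K − 297.3 K)/3.358 = 10.7 W

Q = 10.7 W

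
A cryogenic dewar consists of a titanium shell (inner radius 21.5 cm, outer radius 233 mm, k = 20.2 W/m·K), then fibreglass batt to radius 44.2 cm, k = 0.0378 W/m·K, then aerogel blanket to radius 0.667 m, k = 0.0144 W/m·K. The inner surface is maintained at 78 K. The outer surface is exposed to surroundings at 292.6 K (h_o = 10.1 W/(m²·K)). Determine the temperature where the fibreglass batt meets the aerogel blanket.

Treat each layer as a resistance in series:
  R_titanium = (1/0.215 − 1/0.233)/(4πk) = 0.3593/(4π·20.2) = 0.001416 K/W
  R_fibreglass batt = (1/0.233 − 1/0.442)/(4πk) = 2.029/(4π·0.0378) = 4.272 K/W
  R_aerogel blanket = (1/0.442 − 1/0.667)/(4πk) = 0.7632/(4π·0.0144) = 4.218 K/W
  R_conv,out = 1/(4πr²h) = 1/(4π·0.667²·10.1) = 0.01771 K/W
ΣR = 0.001416 + 4.272 + 4.218 + 0.01771 = 8.509 K/W
Q = ΔT/ΣR = (78 K − 292.6 K)/8.509 = -25.22 W
From the inner boundary to the fibreglass batt/aerogel blanket interface, ΣR_partial = 4.273 K/W.
T_interface = T_in − Q·ΣR_partial = 78 K − (-25.22)(4.273) = 185.8 K

T = 185.8 K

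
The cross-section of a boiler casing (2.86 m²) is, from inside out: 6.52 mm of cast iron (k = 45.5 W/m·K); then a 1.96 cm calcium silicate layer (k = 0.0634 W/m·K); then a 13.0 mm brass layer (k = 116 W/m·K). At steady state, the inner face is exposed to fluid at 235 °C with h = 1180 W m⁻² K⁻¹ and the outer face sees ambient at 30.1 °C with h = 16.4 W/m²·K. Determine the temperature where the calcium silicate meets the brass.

Resistance network (inner→outer):
  R_conv,in = 1/(hA) = 1/(1180·2.86) = 2.963×10^-4 K/W
  R_cast iron = L/(kA) = 0.00652/(45.5·2.86) = 5.010×10^-5 K/W
  R_calcium silicate = L/(kA) = 0.0196/(0.0634·2.86) = 0.1081 K/W
  R_brass = L/(kA) = 0.0130/(116·2.86) = 3.918×10^-5 K/W
  R_conv,out = 1/(hA) = 1/(16.4·2.86) = 0.02132 K/W
ΣR = 2.963×10^-4 + 5.010×10^-5 + 0.1081 + 3.918×10^-5 + 0.02132 = 0.1298 K/W
Q = ΔT/ΣR = (235 °C − 30.1 °C)/0.1298 = 1579 W
From the inner boundary to the calcium silicate/brass interface, ΣR_partial = 0.1084 K/W.
T_interface = T_in − Q·ΣR_partial = 235 °C − (1579)(0.1084) = 63.8 °C

T = 63.8 °C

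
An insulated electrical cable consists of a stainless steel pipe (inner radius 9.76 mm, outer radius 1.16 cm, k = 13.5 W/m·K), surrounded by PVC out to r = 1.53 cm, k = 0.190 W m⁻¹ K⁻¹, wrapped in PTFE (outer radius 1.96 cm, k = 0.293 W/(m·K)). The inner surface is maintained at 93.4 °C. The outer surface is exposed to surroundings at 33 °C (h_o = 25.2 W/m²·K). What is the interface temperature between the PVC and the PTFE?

Series thermal resistances, inner to outer:
  R'_stainless steel = ln(0.0116/0.00976)/(2πk) = 0.1727/(2π·13.5) = 0.002036 m·K/W
  R'_PVC = ln(0.0153/0.0116)/(2πk) = 0.2768/(2π·0.190) = 0.2319 m·K/W
  R'_PTFE = ln(0.0196/0.0153)/(2πk) = 0.2477/(2π·0.293) = 0.1345 m·K/W
  R'_conv,out = 1/(2πr h) = 1/(2π·0.0196·25.2) = 0.3222 m·K/W
ΣR = 0.002036 + 0.2319 + 0.1345 + 0.3222 = 0.6906 m·K/W
Q' = ΔT/ΣR = (93.4 °C − 33 °C)/0.6906 = 87.46 W/m
From the inner boundary to the PVC/PTFE interface, ΣR_partial = 0.2339 m·K/W.
T_interface = T_in − Q'·ΣR_partial = 93.4 °C − (87.46)(0.2339) = 72.9 °C

T = 72.9 °C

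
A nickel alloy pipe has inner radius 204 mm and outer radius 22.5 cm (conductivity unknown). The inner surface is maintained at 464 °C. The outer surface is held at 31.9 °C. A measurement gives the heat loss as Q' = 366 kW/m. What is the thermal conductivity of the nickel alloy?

k = 13.2 W/m·K

ΣR = ΔT/Q' = |464 − 31.9|/3.66×10^5 = 0.001181 m·K/W
ln(r₂/r₁)/(2πk) = 0.001181 ⇒ k = 0.09798/(2π·0.001181) = 13.2 W/m·K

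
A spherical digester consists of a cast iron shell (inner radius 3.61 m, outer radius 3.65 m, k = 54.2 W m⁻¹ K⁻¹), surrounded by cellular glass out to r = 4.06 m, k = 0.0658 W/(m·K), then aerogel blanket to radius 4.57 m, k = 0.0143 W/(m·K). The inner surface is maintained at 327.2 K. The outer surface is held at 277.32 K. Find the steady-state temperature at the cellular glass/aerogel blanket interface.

Treat each layer as a resistance in series:
  R_cast iron = (1/3.61 − 1/3.65)/(4πk) = 0.003036/(4π·54.2) = 4.457×10^-6 K/W
  R_cellular glass = (1/3.65 − 1/4.06)/(4πk) = 0.02767/(4π·0.0658) = 0.03346 K/W
  R_aerogel blanket = (1/4.06 − 1/4.57)/(4πk) = 0.02749/(4π·0.0143) = 0.1530 K/W
ΣR = 4.457×10^-6 + 0.03346 + 0.1530 = 0.1865 K/W
Q = ΔT/ΣR = (327.2 K − 277.32 K)/0.1865 = 267.5 W
From the inner boundary to the cellular glass/aerogel blanket interface, ΣR_partial = 0.03346 K/W.
T_interface = T_in − Q·ΣR_partial = 327.2 K − (267.5)(0.03346) = 318.2 K

T = 318.2 K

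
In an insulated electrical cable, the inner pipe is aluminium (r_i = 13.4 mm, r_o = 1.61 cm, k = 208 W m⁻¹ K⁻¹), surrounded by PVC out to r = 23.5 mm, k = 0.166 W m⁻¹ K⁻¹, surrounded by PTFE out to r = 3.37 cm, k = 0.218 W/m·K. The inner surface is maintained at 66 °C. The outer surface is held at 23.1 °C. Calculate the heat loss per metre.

Series thermal resistances, inner to outer:
  R'_aluminium = ln(0.0161/0.0134)/(2πk) = 0.1836/(2π·208) = 1.405×10^-4 m·K/W
  R'_PVC = ln(0.0235/0.0161)/(2πk) = 0.3782/(2π·0.166) = 0.3626 m·K/W
  R'_PTFE = ln(0.0337/0.0235)/(2πk) = 0.3605/(2π·0.218) = 0.2632 m·K/W
ΣR = 1.405×10^-4 + 0.3626 + 0.2632 = 0.6259 m·K/W
Q' = ΔT/ΣR = (66 °C − 23.1 °C)/0.6259 = 68.5 W/m

Q' = 68.5 W/m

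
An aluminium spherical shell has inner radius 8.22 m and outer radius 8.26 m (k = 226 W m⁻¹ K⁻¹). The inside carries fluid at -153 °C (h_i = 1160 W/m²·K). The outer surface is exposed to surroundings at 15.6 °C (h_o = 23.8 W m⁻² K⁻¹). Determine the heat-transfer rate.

Q = 3.36×10^6 W

Series thermal resistances, inner to outer:
  R_conv,in = 1/(4πr²h) = 1/(4π·8.22²·1160) = 1.015×10^-6 K/W
  R_aluminium = (1/8.22 − 1/8.26)/(4πk) = 5.891×10^-4/(4π·226) = 2.074×10^-7 K/W
  R_conv,out = 1/(4πr²h) = 1/(4π·8.26²·23.8) = 4.901×10^-5 K/W
ΣR = 1.015×10^-6 + 2.074×10^-7 + 4.901×10^-5 = 5.023×10^-5 K/W
Q = ΔT/ΣR = (-153 °C − 15.6 °C)/5.023×10^-5 = -3.36×10^6 W
(Negative Q ⇒ heat flows inward; heat gain = 3.36×10^6 W.)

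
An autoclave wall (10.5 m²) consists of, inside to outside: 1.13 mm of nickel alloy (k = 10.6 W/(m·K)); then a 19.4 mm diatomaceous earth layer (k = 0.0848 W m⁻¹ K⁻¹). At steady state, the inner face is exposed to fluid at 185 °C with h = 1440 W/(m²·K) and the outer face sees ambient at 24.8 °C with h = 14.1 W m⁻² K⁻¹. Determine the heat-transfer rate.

Resistance network (inner→outer):
  R_conv,in = 1/(hA) = 1/(1440·10.5) = 6.614×10^-5 K/W
  R_nickel alloy = L/(kA) = 0.00113/(10.6·10.5) = 1.015×10^-5 K/W
  R_diatomaceous earth = L/(kA) = 0.0194/(0.0848·10.5) = 0.02179 K/W
  R_conv,out = 1/(hA) = 1/(14.1·10.5) = 0.006754 K/W
ΣR = 6.614×10^-5 + 1.015×10^-5 + 0.02179 + 0.006754 = 0.02862 K/W
Q = ΔT/ΣR = (185 °C − 24.8 °C)/0.02862 = 5600 W

Q = 5.60 kW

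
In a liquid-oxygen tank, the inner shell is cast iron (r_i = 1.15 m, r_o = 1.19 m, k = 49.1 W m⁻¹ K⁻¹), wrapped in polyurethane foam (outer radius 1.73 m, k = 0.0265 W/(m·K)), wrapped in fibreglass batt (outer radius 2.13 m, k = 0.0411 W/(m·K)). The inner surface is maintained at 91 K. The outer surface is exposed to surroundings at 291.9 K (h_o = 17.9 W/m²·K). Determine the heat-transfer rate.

Q = 201 W

Treat each layer as a resistance in series:
  R_cast iron = (1/1.15 − 1/1.19)/(4πk) = 0.02923/(4π·49.1) = 4.737×10^-5 K/W
  R_polyurethane foam = (1/1.19 − 1/1.73)/(4πk) = 0.2623/(4π·0.0265) = 0.7877 K/W
  R_fibreglass batt = (1/1.73 − 1/2.13)/(4πk) = 0.1086/(4π·0.0411) = 0.2102 K/W
  R_conv,out = 1/(4πr²h) = 1/(4π·2.13²·17.9) = 9.799×10^-4 K/W
ΣR = 4.737×10^-5 + 0.7877 + 0.2102 + 9.799×10^-4 = 0.9989 K/W
Q = ΔT/ΣR = (91 K − 291.9 K)/0.9989 = -201 W
(Negative Q ⇒ heat flows inward; heat gain = 201 W.)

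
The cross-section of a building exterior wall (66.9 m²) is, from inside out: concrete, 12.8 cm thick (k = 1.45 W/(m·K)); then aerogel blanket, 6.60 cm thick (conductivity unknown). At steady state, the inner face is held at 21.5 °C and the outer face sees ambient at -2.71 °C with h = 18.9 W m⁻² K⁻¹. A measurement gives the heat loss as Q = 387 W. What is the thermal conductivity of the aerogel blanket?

k = 0.0163 W/m·K

ΣR = ΔT/Q = |21.5 − -2.71|/387 = 0.06256 K/W
Known resistances:
  R_concrete = L/(kA) = 0.128/(1.45·66.9) = 0.001320 K/W
  R_conv,out = 1/(hA) = 1/(18.9·66.9) = 7.909×10^-4 K/W
R_aerogel blanket = ΣR − ΣR_known = 0.06256 − 0.002111 = 0.06045 K/W
L/(kA) = 0.06045 ⇒ k = 0.0660/(0.06045·66.9) = 0.0163 W/m·K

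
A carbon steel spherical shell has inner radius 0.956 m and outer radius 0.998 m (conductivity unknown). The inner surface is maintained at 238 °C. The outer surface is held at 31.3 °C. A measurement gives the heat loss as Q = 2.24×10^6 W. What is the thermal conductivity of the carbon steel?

ΣR = ΔT/Q = |238 − 31.3|/2.24×10^6 = 9.228×10^-5 K/W
(1/r₁−1/r₂)/(4πk) = 9.228×10^-5 ⇒ k = 0.04402/(4π·9.228×10^-5) = 38.0 W/m·K

k = 38.0 W/m·K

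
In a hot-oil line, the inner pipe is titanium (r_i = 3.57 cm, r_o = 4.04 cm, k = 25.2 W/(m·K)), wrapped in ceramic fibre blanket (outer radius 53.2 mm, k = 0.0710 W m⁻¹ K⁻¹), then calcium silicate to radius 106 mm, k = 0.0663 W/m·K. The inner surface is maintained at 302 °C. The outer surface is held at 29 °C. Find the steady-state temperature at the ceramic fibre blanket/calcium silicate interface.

T = 228 °C

Resistance network (inner→outer):
  R'_titanium = ln(0.0404/0.0357)/(2πk) = 0.1237/(2π·25.2) = 7.811×10^-4 m·K/W
  R'_ceramic fibre blanket = ln(0.0532/0.0404)/(2πk) = 0.2752/(2π·0.0710) = 0.6170 m·K/W
  R'_calcium silicate = ln(0.106/0.0532)/(2πk) = 0.6894/(2π·0.0663) = 1.655 m·K/W
ΣR = 7.811×10^-4 + 0.6170 + 1.655 = 2.273 m·K/W
Q' = ΔT/ΣR = (302 °C − 29 °C)/2.273 = 120.1 W/m
From the inner boundary to the ceramic fibre blanket/calcium silicate interface, ΣR_partial = 0.6178 m·K/W.
T_interface = T_in − Q'·ΣR_partial = 302 °C − (120.1)(0.6178) = 228 °C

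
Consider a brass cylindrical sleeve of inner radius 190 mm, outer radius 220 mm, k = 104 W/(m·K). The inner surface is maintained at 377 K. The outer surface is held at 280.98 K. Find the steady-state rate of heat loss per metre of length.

Q' = 2πk·ΔT/ln(r₂/r₁) = 2π × 104 × 96.02 / ln(0.220/0.190) = 4.28×10^5 W/m

Q' = 4.28×10^5 W/m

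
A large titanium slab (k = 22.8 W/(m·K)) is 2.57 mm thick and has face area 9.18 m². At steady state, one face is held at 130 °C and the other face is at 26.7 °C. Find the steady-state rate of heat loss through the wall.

Q = kA·ΔT/L = 22.8 × 9.18 × |130 °C − 26.7 °C| / 0.00257 = 8.41×10^6 W

Q = 8410 kW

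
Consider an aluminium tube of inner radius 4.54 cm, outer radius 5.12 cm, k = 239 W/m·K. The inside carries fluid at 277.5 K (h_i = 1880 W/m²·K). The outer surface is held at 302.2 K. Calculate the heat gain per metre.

Resistance network (inner→outer):
  R'_conv,in = 1/(2πr h) = 1/(2π·0.0454·1880) = 0.001865 m·K/W
  R'_aluminium = ln(0.0512/0.0454)/(2πk) = 0.1202/(2π·239) = 8.006×10^-5 m·K/W
ΣR = 0.001865 + 8.006×10^-5 = 0.001945 m·K/W
Q' = ΔT/ΣR = (277.5 K − 302.2 K)/0.001945 = -12700 W/m
(Negative Q' ⇒ heat flows inward; heat gain = 12700 W/m.)

Q' = 12.7 kW/m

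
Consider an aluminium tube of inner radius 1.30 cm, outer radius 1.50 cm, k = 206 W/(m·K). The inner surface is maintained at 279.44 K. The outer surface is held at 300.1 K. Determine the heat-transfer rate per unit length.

Q' = 2πk·ΔT/ln(r₂/r₁) = 2π × 206 × 20.66 / ln(0.0150/0.0130) = 1.87×10^5 W/m

Q' = 187 kW/m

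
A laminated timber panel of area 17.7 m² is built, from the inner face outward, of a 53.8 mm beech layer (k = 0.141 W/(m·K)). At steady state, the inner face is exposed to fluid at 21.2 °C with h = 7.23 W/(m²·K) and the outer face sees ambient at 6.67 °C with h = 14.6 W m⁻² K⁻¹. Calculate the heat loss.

Q = 437 W

Treat each layer as a resistance in series:
  R_conv,in = 1/(hA) = 1/(7.23·17.7) = 0.007814 K/W
  R_beech = L/(kA) = 0.0538/(0.141·17.7) = 0.02156 K/W
  R_conv,out = 1/(hA) = 1/(14.6·17.7) = 0.003870 K/W
ΣR = 0.007814 + 0.02156 + 0.003870 = 0.03324 K/W
Q = ΔT/ΣR = (21.2 °C − 6.67 °C)/0.03324 = 437 W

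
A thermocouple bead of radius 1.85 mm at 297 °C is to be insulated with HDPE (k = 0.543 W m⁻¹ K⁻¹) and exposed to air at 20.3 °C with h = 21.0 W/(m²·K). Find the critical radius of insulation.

r_cr = 5.17 cm

For a sphere, r_cr = 2k_ins/h = 2·0.543/21.0 = 0.0517 m = 5.17 cm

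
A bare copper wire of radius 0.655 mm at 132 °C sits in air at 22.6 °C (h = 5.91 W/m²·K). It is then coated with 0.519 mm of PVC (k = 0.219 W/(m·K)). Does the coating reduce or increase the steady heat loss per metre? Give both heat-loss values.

increases: 2.66 → 4.68 W/m

Critical radius for a cylinder: r_cr = k/h = 0.0371 m = 3.71 cm.
Outer radius after coating: r₂ = 6.55×10^-4 + 5.19×10^-4 = 0.001174 m.
Since r₁ < r_cr and r₂ ≤ r_cr, the coating moves toward the maximum at r_cr — heat loss rises.
Bare: R = 1/(2πr₁h) = 41.11 m·K/W; Q = 109.4/41.11 = 2.66 W/m.
Coated: R = R_cond + R_conv = 23.36 m·K/W; Q = 109.4/23.36 = 4.68 W/m.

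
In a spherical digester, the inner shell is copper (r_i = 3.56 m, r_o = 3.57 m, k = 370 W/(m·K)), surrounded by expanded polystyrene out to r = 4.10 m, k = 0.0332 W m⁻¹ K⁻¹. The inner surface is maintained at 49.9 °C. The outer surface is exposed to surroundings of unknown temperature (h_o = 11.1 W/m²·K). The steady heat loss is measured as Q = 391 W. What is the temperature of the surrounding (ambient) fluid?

T_out = 15.8 °C

Sum the resistances:
  R_copper = (1/3.56 − 1/3.57)/(4πk) = 7.868×10^-4/(4π·370) = 1.692×10^-7 K/W
  R_expanded polystyrene = (1/3.57 − 1/4.10)/(4πk) = 0.03621/(4π·0.0332) = 0.08679 K/W
  R_conv,out = 1/(4πr²h) = 1/(4π·4.10²·11.1) = 4.265×10^-4 K/W
ΣR = 0.08722 K/W
ΔT = Q·ΣR = 391 × 0.08722 = 34.10 K
Heat flows outward, so T_out = T_in − ΔT = 49.9 − 34.10 = 15.8 °C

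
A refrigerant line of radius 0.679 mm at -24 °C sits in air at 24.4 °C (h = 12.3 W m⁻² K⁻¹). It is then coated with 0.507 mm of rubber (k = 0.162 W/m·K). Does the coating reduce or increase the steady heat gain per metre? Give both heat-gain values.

increases: 2.54 → 4.22 W/m

Critical radius for a cylinder: r_cr = k/h = 0.0132 m = 1.32 cm.
Outer radius after coating: r₂ = 6.79×10^-4 + 5.07×10^-4 = 0.001186 m.
Since r₁ < r_cr and r₂ ≤ r_cr, the coating moves toward the maximum at r_cr — heat gain rises.
Bare: R = 1/(2πr₁h) = 19.06 m·K/W; Q = 48.4/19.06 = 2.54 W/m.
Coated: R = R_cond + R_conv = 11.46 m·K/W; Q = 48.4/11.46 = 4.22 W/m.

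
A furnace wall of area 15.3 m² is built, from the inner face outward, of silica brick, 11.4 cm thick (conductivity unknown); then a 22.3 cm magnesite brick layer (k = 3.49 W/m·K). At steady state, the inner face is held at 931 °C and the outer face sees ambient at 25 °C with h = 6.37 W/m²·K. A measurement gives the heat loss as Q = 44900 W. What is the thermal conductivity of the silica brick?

k = 1.30 W/m·K

ΣR = ΔT/Q = |931 − 25|/44900 = 0.02018 K/W
Known resistances:
  R_magnesite brick = L/(kA) = 0.223/(3.49·15.3) = 0.004176 K/W
  R_conv,out = 1/(hA) = 1/(6.37·15.3) = 0.01026 K/W
R_silica brick = ΣR − ΣR_known = 0.02018 − 0.01444 = 0.005740 K/W
L/(kA) = 0.005740 ⇒ k = 0.114/(0.005740·15.3) = 1.30 W/m·K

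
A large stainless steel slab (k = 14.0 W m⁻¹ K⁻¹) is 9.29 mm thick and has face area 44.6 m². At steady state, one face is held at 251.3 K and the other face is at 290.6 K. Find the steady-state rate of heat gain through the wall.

Q = kA·ΔT/L = 14.0 × 44.6 × |251.3 K − 290.6 K| / 0.00929 = 2.64×10^6 W

Q = 2.64×10^6 W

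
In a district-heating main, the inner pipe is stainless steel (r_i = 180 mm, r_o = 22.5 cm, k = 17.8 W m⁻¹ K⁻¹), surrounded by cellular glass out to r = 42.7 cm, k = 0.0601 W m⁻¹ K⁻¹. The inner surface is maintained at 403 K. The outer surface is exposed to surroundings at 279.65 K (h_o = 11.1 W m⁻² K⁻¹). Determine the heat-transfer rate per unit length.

Q' = 71.2 W/m

Resistance network (inner→outer):
  R'_stainless steel = ln(0.225/0.180)/(2πk) = 0.2231/(2π·17.8) = 0.001995 m·K/W
  R'_cellular glass = ln(0.427/0.225)/(2πk) = 0.6407/(2π·0.0601) = 1.697 m·K/W
  R'_conv,out = 1/(2πr h) = 1/(2π·0.427·11.1) = 0.03358 m·K/W
ΣR = 0.001995 + 1.697 + 0.03358 = 1.733 m·K/W
Q' = ΔT/ΣR = (403 K − 279.65 K)/1.733 = 71.2 W/m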